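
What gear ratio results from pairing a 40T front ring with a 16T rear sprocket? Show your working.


GR = front_teeth / rear_teeth
GR = 40 / 16
GR = 2.5

2.5


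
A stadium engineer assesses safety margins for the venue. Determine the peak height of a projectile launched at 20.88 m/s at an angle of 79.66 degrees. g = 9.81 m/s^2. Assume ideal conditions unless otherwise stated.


H = (v*sin(theta))^2 / (2*g)
vy = v*sin(theta) = 20.88 * sin(79.66 deg) = 20.5409 m/s
H = vy^2 / (2*g) = 421.9289 / (2*9.81)
H = 421.9289 / 19.62 = 21.505 m

21.505 m


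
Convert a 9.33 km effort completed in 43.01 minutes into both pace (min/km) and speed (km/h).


Pace = time / distance = 43.01 min / 9.33 km = 4.6099 min/km
Speed = distance / time_in_hours = 9.33 / 0.7168 hr
Speed = 13.0156 km/h

4.6099 min/km, 13.0156 km/h


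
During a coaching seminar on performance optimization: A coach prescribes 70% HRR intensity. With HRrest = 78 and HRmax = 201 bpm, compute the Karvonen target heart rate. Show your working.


Target = HRrest + pct*(HRmax - HRrest)
Heart rate reserve = HRmax - HRrest = 201 - 78 = 123 bpm
Fraction = 70% = 0.7
Target = 78 + 0.7 * 123
Target = 78 + 86.1 = 164.1 bpm

164.1 bpm


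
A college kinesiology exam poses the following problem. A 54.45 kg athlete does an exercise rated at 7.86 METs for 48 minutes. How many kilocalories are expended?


kcal = MET * mass * time_hr
Convert time: 48 min = 0.8 hr
kcal = 7.86 * 54.45 * 0.8
kcal = 342.3816 kcal

342.3816 kcal


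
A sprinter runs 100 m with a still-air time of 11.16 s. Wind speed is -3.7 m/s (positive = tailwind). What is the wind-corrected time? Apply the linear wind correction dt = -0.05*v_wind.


dt = -0.05 * v_wind = -0.05 * -3.7 = 0.185 s
t_corrected = t_still + dt = 11.16 + (0.185)
t_corrected = 11.345 s

11.345 s


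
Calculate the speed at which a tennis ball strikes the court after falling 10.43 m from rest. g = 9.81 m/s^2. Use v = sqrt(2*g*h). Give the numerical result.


v = sqrt(2 * g * h)
v = sqrt(2 * 9.81 * 10.43)
v = sqrt(204.6366) = 14.3051 m/s

14.3051 m/s


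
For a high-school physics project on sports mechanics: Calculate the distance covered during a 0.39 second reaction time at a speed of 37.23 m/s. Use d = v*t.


d = v * t
d = 37.23 * 0.39
d = 14.5197 m

14.5197 m


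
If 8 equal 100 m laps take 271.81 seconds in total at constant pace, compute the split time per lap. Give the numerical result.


Split time = total_time / n_laps = 271.81 / 8
Split time = 33.9763 s per lap

33.9763 s


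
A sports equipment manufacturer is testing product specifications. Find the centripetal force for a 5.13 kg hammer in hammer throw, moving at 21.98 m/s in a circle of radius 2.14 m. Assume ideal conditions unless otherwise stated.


Fc = m * v^2 / r
v^2 = 21.98^2 = 483.1204
Fc = 5.13 * 483.1204 / 2.14
Fc = 2478.4077 / 2.14 = 1158.1344 N

1158.1344 N


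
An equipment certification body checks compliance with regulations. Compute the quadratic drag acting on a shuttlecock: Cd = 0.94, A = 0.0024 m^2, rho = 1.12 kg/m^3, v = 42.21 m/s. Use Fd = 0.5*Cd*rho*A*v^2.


Fd = 0.5 * Cd * rho * A * v^2
Fd = 0.5 * 0.94 * 1.12 * 0.0024 * 42.21^2
v^2 = 1781.6841
Fd = 0.5 * 0.94 * 1.12 * 0.0024 * 1781.6841 = 2.2509 N

2.2509 N


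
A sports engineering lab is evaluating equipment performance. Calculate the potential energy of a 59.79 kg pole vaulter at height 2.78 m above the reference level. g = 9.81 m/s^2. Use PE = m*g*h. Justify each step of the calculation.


PE = m * g * h
PE = 59.79 * 9.81 * 2.78
PE = 586.5399 * 2.78 = 1630.5809 J

1630.5809 J


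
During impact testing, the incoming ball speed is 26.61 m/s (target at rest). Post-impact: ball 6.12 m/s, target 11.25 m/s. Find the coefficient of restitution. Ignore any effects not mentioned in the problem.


e = (v2_after - v1_after) / (v1_before - v2_before)
Numerator = 11.25 - 6.12 = 5.13
Denominator = 26.61 - 0 = 26.61
e = 5.13 / 26.61 = 0.1928

0.1928


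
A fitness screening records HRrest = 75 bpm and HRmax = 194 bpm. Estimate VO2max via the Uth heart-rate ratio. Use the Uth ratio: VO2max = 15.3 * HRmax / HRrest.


VO2max = 15.3 * HRmax / HRrest
VO2max = 15.3 * 194 / 75
VO2max = 2968.2 / 75 = 39.576 mL/kg/min

39.576 mL/kg/min


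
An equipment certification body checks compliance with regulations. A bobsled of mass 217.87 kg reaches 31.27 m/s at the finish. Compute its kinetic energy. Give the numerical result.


KE = 0.5 * m * v^2
KE = 0.5 * 217.87 * 31.27^2
KE = 0.5 * 217.87 * 977.8129 = 106518.0483 J

106518.0483 J


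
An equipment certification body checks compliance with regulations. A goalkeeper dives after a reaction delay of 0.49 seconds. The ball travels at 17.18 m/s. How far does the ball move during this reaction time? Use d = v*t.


d = v * t
d = 17.18 * 0.49
d = 8.4182 m

8.4182 m


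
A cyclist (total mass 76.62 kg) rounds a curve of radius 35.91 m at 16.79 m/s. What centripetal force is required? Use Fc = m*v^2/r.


Fc = m * v^2 / r
v^2 = 16.79^2 = 281.9041
Fc = 76.62 * 281.9041 / 35.91
Fc = 21599.4921 / 35.91 = 601.4896 N

601.4896 N


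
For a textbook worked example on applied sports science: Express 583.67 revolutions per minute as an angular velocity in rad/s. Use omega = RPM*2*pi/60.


omega = RPM * 2 * pi / 60
omega = 583.67 * 2 * 3.14159 / 60
omega = 3667.3068 / 60 = 61.1218 rad/s

61.1218 rad/s


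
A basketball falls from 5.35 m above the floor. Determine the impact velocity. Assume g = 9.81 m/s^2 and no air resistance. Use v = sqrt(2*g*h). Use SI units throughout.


v = sqrt(2 * g * h)
v = sqrt(2 * 9.81 * 5.35)
v = sqrt(104.967) = 10.2453 m/s

10.2453 m/s


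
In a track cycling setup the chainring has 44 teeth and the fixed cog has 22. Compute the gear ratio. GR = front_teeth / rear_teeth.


GR = front_teeth / rear_teeth
GR = 44 / 22
GR = 2

2


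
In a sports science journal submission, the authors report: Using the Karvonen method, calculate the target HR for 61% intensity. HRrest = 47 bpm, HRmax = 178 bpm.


Target = HRrest + pct*(HRmax - HRrest)
Heart rate reserve = HRmax - HRrest = 178 - 47 = 131 bpm
Fraction = 61% = 0.61
Target = 47 + 0.61 * 131
Target = 47 + 79.91 = 126.91 bpm

126.91 bpm


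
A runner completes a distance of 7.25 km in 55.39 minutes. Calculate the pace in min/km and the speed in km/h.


Pace = time / distance = 55.39 min / 7.25 km = 7.64 min/km
Speed = distance / time_in_hours = 7.25 / 0.9232 hr
Speed = 7.8534 km/h

7.64 min/km, 7.8534 km/h


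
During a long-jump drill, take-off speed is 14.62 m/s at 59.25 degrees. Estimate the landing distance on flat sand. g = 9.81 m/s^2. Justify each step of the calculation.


R = v^2 * sin(2*theta) / g
Convert angle to radians: theta = 59.25 deg = 1.0341 rad
sin(2*theta) = sin(2.0682) = 0.8788
R = 14.62^2 * 0.8788 / 9.81
R = 213.7444 * 0.8788 / 9.81 = 19.148 m

19.148 m


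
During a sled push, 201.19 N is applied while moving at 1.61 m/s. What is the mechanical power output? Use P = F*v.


P = F * v
P = 201.19 * 1.61
P = 323.9159 W

323.9159 W


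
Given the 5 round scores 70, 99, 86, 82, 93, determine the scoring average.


Average = sum / n
Sum = 430
Average = 430 / 5 = 86

86


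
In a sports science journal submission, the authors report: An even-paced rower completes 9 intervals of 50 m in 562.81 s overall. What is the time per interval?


Split time = total_time / n_laps = 562.81 / 9
Split time = 62.5344 s per lap

62.5344 s


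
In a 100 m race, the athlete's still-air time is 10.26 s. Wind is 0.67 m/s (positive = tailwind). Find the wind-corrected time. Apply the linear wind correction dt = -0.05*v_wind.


dt = -0.05 * v_wind = -0.05 * 0.67 = -0.0335 s
t_corrected = t_still + dt = 10.26 + (-0.0335)
t_corrected = 10.2265 s

10.2265 s


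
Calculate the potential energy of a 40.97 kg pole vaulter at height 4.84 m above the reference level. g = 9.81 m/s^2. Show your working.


PE = m * g * h
PE = 40.97 * 9.81 * 4.84
PE = 401.9157 * 4.84 = 1945.272 J

1945.272 J


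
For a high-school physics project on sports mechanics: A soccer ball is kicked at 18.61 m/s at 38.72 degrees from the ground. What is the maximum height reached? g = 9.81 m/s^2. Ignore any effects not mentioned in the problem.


H = (v*sin(theta))^2 / (2*g)
vy = v*sin(theta) = 18.61 * sin(38.72 deg) = 11.6408 m/s
H = vy^2 / (2*g) = 135.509 / (2*9.81)
H = 135.509 / 19.62 = 6.9067 m

6.9067 m


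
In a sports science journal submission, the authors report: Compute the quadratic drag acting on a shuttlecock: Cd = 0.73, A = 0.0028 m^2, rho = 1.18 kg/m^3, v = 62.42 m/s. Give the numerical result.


Fd = 0.5 * Cd * rho * A * v^2
Fd = 0.5 * 0.73 * 1.18 * 0.0028 * 62.42^2
v^2 = 3896.2564
Fd = 0.5 * 0.73 * 1.18 * 0.0028 * 3896.2564 = 4.6987 N

4.6987 N


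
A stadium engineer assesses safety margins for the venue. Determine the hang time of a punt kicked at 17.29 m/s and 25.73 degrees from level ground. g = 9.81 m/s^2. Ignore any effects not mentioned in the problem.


T = 2*v*sin(theta)/g
sin(theta) = sin(25.73 deg) = 0.4341
T = 2*17.29*0.4341 / 9.81
T = 15.0122 / 9.81 = 1.5303 s

1.5303 s


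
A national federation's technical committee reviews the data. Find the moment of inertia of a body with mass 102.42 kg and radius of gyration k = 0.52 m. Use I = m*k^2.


I = m * k^2
I = 102.42 * 0.52^2
I = 102.42 * 0.2704 = 27.6944 kg*m^2

27.6944 kg*m^2


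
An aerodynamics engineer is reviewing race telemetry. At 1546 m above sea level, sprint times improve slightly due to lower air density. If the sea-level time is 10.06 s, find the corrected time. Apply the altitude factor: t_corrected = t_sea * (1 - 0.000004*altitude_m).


Correction factor = 1 - 0.000004 * 1546 = 0.993816
t_corrected = t_sea * factor = 10.06 * 0.993816
t_corrected = 9.9978 s

9.9978 s


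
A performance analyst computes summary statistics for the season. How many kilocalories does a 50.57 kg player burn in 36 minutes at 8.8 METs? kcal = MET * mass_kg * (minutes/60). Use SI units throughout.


kcal = MET * mass * time_hr
Convert time: 36 min = 0.6 hr
kcal = 8.8 * 50.57 * 0.6
kcal = 267.0096 kcal

267.0096 kcal


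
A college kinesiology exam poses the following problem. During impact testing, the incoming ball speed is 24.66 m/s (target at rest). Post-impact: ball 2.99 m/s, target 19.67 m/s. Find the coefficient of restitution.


e = (v2_after - v1_after) / (v1_before - v2_before)
Numerator = 19.67 - 2.99 = 16.68
Denominator = 24.66 - 0 = 24.66
e = 16.68 / 24.66 = 0.6764

0.6764


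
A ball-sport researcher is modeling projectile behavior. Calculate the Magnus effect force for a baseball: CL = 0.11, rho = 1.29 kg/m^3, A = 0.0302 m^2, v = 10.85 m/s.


FM = 0.5 * CL * rho * A * v^2
FM = 0.5 * 0.11 * 1.29 * 0.0302 * 10.85^2
v^2 = 117.7225
FM = 0.5 * 0.11 * 1.29 * 0.0302 * 117.7225 = 0.2522 N

0.2522 N


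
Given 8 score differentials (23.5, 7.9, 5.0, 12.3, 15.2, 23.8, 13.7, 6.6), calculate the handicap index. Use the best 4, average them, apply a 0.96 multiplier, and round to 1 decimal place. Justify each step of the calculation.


All differentials: 23.5, 7.9, 5.0, 12.3, 15.2, 23.8, 13.7, 6.6
Sorted: 5.0, 6.6, 7.9, 12.3, 13.7, 15.2, 23.5, 23.8
Best 4: 5.0, 6.6, 7.9, 12.3
Average of best = 31.8 / 4 = 7.95
Raw index = 7.95 * 0.96 = 7.632
Handicap index = round(7.632, 1) = 7.6

7.6


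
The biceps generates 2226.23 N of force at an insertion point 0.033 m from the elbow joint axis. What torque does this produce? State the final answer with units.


tau = F * d
tau = 2226.23 * 0.033
tau = 73.4656 N*m

73.4656 N*m


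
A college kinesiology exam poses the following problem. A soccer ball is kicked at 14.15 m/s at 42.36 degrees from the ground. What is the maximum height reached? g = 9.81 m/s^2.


H = (v*sin(theta))^2 / (2*g)
vy = v*sin(theta) = 14.15 * sin(42.36 deg) = 9.5341 m/s
H = vy^2 / (2*g) = 90.8987 / (2*9.81)
H = 90.8987 / 19.62 = 4.633 m

4.633 m


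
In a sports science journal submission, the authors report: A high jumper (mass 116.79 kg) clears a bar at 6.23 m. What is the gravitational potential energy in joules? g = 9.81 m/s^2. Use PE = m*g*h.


PE = m * g * h
PE = 116.79 * 9.81 * 6.23
PE = 1145.7099 * 6.23 = 7137.7727 J

7137.7727 J


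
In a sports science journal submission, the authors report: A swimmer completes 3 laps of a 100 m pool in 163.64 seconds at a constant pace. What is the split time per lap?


Split time = total_time / n_laps = 163.64 / 3
Split time = 54.5467 s per lap

54.5467 s


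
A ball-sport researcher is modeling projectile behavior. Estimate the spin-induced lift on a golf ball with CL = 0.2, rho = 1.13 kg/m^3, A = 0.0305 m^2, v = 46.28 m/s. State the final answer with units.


FM = 0.5 * CL * rho * A * v^2
FM = 0.5 * 0.2 * 1.13 * 0.0305 * 46.28^2
v^2 = 2141.8384
FM = 0.5 * 0.2 * 1.13 * 0.0305 * 2141.8384 = 7.3818 N

7.3818 N


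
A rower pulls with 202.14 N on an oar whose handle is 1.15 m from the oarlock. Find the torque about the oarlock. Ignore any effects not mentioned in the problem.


tau = F * d
tau = 202.14 * 1.15
tau = 232.461 N*m

232.461 N*m


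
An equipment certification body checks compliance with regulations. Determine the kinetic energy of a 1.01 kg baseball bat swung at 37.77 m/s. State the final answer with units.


KE = 0.5 * m * v^2
KE = 0.5 * 1.01 * 37.77^2
KE = 0.5 * 1.01 * 1426.5729 = 720.4193 J

720.4193 J


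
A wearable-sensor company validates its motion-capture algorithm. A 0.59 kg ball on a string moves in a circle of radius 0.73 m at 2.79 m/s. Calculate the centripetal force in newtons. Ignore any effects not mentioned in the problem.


Fc = m * v^2 / r
v^2 = 2.79^2 = 7.7841
Fc = 0.59 * 7.7841 / 0.73
Fc = 4.5926 / 0.73 = 6.2913 N

6.2913 N


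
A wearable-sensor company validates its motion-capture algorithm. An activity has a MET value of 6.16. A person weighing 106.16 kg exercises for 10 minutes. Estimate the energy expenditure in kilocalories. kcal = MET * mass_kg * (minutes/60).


kcal = MET * mass * time_hr
Convert time: 10 min = 0.1667 hr
kcal = 6.16 * 106.16 * 0.1667
kcal = 108.9909 kcal

108.9909 kcal


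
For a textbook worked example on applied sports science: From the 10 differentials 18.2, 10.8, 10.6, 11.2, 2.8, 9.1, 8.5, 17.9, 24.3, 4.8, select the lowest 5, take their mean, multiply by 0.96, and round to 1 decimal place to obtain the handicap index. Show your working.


All differentials: 18.2, 10.8, 10.6, 11.2, 2.8, 9.1, 8.5, 17.9, 24.3, 4.8
Sorted: 2.8, 4.8, 8.5, 9.1, 10.6, 10.8, 11.2, 17.9, 18.2, 24.3
Best 5: 2.8, 4.8, 8.5, 9.1, 10.6
Average of best = 35.8 / 5 = 7.16
Raw index = 7.16 * 0.96 = 6.8736
Handicap index = round(6.8736, 1) = 6.9

6.9


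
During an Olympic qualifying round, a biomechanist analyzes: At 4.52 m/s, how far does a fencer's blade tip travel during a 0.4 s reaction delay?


d = v * t
d = 4.52 * 0.4
d = 1.808 m

1.808 m


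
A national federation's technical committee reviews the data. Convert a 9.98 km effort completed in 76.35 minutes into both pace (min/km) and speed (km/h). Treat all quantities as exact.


Pace = time / distance = 76.35 min / 9.98 km = 7.6503 min/km
Speed = distance / time_in_hours = 9.98 / 1.2725 hr
Speed = 7.8428 km/h

7.6503 min/km, 7.8428 km/h


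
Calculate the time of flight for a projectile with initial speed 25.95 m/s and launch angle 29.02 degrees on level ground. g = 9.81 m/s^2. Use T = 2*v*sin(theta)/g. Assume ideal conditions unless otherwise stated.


T = 2*v*sin(theta)/g
sin(theta) = sin(29.02 deg) = 0.4851
T = 2*25.95*0.4851 / 9.81
T = 25.1775 / 9.81 = 2.5665 s

2.5665 s


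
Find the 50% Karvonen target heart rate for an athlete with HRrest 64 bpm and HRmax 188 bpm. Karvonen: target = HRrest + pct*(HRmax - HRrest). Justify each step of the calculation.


Target = HRrest + pct*(HRmax - HRrest)
Heart rate reserve = HRmax - HRrest = 188 - 64 = 124 bpm
Fraction = 50% = 0.5
Target = 64 + 0.5 * 124
Target = 64 + 62 = 126 bpm

126 bpm


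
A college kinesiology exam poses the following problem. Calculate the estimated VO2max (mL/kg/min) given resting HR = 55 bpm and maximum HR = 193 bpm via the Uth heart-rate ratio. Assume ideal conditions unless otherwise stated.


VO2max = 15.3 * HRmax / HRrest
VO2max = 15.3 * 193 / 55
VO2max = 2952.9 / 55 = 53.6891 mL/kg/min

53.6891 mL/kg/min


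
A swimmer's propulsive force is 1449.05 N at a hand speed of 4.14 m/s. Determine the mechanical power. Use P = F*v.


P = F * v
P = 1449.05 * 4.14
P = 5999.067 W

5999.067 W


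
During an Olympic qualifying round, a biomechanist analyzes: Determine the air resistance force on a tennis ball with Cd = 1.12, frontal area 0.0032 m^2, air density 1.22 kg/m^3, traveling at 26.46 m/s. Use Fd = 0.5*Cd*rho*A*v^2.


Fd = 0.5 * Cd * rho * A * v^2
Fd = 0.5 * 1.12 * 1.22 * 0.0032 * 26.46^2
v^2 = 700.1316
Fd = 0.5 * 1.12 * 1.22 * 0.0032 * 700.1316 = 1.5307 N

1.5307 N


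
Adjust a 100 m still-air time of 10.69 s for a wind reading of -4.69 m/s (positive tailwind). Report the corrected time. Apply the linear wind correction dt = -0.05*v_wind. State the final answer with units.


dt = -0.05 * v_wind = -0.05 * -4.69 = 0.2345 s
t_corrected = t_still + dt = 10.69 + (0.2345)
t_corrected = 10.9245 s

10.9245 s


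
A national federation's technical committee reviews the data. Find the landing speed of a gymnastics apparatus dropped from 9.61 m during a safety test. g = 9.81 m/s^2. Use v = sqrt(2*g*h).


v = sqrt(2 * g * h)
v = sqrt(2 * 9.81 * 9.61)
v = sqrt(188.5482) = 13.7313 m/s

13.7313 m/s


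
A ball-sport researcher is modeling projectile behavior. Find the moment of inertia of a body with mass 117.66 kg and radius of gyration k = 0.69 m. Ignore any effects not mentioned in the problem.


I = m * k^2
I = 117.66 * 0.69^2
I = 117.66 * 0.4761 = 56.0179 kg*m^2

56.0179 kg*m^2


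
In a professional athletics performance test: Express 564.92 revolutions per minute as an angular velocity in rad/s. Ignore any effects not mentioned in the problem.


omega = RPM * 2 * pi / 60
omega = 564.92 * 2 * 3.14159 / 60
omega = 3549.497 / 60 = 59.1583 rad/s

59.1583 rad/s


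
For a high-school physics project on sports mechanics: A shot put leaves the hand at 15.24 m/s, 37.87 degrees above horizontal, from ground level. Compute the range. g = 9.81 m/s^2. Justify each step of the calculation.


R = v^2 * sin(2*theta) / g
Convert angle to radians: theta = 37.87 deg = 0.661 rad
sin(2*theta) = sin(1.3219) = 0.9692
R = 15.24^2 * 0.9692 / 9.81
R = 232.2576 * 0.9692 / 9.81 = 22.9461 m

22.9461 m


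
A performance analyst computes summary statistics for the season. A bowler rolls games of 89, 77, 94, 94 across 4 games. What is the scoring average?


Average = sum / n
Sum = 354
Average = 354 / 4 = 88.5

88.5


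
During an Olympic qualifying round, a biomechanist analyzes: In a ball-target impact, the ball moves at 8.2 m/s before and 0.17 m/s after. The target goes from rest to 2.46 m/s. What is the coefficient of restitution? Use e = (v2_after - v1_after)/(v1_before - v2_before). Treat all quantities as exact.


e = (v2_after - v1_after) / (v1_before - v2_before)
Numerator = 2.46 - 0.17 = 2.29
Denominator = 8.2 - 0 = 8.2
e = 2.29 / 8.2 = 0.2793

0.2793


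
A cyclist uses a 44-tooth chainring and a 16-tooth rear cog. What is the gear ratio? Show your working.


GR = front_teeth / rear_teeth
GR = 44 / 16
GR = 2.75

2.75


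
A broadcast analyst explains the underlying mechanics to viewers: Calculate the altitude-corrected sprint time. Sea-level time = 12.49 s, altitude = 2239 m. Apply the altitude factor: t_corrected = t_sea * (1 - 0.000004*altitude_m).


Correction factor = 1 - 0.000004 * 2239 = 0.991044
t_corrected = t_sea * factor = 12.49 * 0.991044
t_corrected = 12.3781 s

12.3781 s


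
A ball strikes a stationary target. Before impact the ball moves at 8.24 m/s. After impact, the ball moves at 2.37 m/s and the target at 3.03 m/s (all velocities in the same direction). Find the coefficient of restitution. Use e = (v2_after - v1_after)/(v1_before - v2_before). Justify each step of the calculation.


e = (v2_after - v1_after) / (v1_before - v2_before)
Numerator = 3.03 - 2.37 = 0.66
Denominator = 8.24 - 0 = 8.24
e = 0.66 / 8.24 = 0.0801

0.0801


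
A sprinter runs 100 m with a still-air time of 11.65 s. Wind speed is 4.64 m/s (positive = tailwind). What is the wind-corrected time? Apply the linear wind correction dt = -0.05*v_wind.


dt = -0.05 * v_wind = -0.05 * 4.64 = -0.232 s
t_corrected = t_still + dt = 11.65 + (-0.232)
t_corrected = 11.418 s

11.418 s


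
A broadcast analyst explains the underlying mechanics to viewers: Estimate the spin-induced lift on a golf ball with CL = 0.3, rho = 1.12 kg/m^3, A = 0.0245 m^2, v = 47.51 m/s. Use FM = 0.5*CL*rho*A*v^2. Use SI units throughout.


FM = 0.5 * CL * rho * A * v^2
FM = 0.5 * 0.3 * 1.12 * 0.0245 * 47.51^2
v^2 = 2257.2001
FM = 0.5 * 0.3 * 1.12 * 0.0245 * 2257.2001 = 9.2906 N

9.2906 N


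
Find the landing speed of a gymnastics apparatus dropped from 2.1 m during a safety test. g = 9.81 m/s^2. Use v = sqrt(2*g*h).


v = sqrt(2 * g * h)
v = sqrt(2 * 9.81 * 2.1)
v = sqrt(41.202) = 6.4189 m/s

6.4189 m/s


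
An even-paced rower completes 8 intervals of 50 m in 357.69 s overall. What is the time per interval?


Split time = total_time / n_laps = 357.69 / 8
Split time = 44.7112 s per lap

44.7112 s


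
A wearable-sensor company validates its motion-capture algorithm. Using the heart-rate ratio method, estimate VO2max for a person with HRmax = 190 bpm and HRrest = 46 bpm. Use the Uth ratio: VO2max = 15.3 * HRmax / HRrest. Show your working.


VO2max = 15.3 * HRmax / HRrest
VO2max = 15.3 * 190 / 46
VO2max = 2907 / 46 = 63.1957 mL/kg/min

63.1957 mL/kg/min


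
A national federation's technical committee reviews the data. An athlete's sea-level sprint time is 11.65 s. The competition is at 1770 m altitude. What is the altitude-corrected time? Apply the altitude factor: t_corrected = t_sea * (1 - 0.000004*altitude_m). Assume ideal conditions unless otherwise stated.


Correction factor = 1 - 0.000004 * 1770 = 0.99292
t_corrected = t_sea * factor = 11.65 * 0.99292
t_corrected = 11.5675 s

11.5675 s


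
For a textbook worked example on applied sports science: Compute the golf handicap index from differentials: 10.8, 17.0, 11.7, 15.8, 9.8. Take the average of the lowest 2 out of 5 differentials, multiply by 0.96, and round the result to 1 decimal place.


All differentials: 10.8, 17.0, 11.7, 15.8, 9.8
Sorted: 9.8, 10.8, 11.7, 15.8, 17.0
Best 2: 9.8, 10.8
Average of best = 20.6 / 2 = 10.3
Raw index = 10.3 * 0.96 = 9.888
Handicap index = round(9.888, 1) = 9.9

9.9


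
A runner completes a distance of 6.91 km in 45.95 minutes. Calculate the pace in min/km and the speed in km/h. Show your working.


Pace = time / distance = 45.95 min / 6.91 km = 6.6498 min/km
Speed = distance / time_in_hours = 6.91 / 0.7658 hr
Speed = 9.0229 km/h

6.6498 min/km, 9.0229 km/h


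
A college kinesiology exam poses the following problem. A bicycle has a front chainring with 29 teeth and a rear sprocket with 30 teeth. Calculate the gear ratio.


GR = front_teeth / rear_teeth
GR = 29 / 30
GR = 0.9667

0.9667


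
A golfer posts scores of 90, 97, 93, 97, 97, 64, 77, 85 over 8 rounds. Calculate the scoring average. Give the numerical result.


Average = sum / n
Sum = 700
Average = 700 / 8 = 87.5

87.5


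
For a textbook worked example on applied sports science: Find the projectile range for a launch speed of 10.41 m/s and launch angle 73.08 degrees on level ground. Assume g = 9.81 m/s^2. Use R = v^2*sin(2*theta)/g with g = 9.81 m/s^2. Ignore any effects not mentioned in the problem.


R = v^2 * sin(2*theta) / g
Convert angle to radians: theta = 73.08 deg = 1.2755 rad
sin(2*theta) = sin(2.551) = 0.5569
R = 10.41^2 * 0.5569 / 9.81
R = 108.3681 * 0.5569 / 9.81 = 6.1516 m

6.1516 m


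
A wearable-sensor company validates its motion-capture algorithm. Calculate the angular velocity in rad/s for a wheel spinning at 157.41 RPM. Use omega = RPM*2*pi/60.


omega = RPM * 2 * pi / 60
omega = 157.41 * 2 * 3.14159 / 60
omega = 989.0362 / 60 = 16.4839 rad/s

16.4839 rad/s


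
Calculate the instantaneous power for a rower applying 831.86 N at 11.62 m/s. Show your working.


P = F * v
P = 831.86 * 11.62
P = 9666.2132 W

9666.2132 W


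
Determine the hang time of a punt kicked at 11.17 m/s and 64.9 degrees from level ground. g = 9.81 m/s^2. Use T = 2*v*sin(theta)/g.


T = 2*v*sin(theta)/g
sin(theta) = sin(64.9 deg) = 0.9056
T = 2*11.17*0.9056 / 9.81
T = 20.2304 / 9.81 = 2.0622 s

2.0622 s


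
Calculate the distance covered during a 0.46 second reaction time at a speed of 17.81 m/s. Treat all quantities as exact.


d = v * t
d = 17.81 * 0.46
d = 8.1926 m

8.1926 m


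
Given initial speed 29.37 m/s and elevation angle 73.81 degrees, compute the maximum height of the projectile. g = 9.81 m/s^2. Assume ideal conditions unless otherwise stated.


H = (v*sin(theta))^2 / (2*g)
vy = v*sin(theta) = 29.37 * sin(73.81 deg) = 28.2053 m/s
H = vy^2 / (2*g) = 795.5364 / (2*9.81)
H = 795.5364 / 19.62 = 40.5472 m

40.5472 m


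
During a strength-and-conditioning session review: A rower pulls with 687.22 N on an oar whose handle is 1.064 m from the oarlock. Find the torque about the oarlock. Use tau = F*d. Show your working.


tau = F * d
tau = 687.22 * 1.064
tau = 731.2021 N*m

731.2021 N*m


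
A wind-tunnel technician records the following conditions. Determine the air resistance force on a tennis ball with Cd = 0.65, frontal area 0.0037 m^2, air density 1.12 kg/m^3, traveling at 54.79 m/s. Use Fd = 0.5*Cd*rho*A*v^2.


Fd = 0.5 * Cd * rho * A * v^2
Fd = 0.5 * 0.65 * 1.12 * 0.0037 * 54.79^2
v^2 = 3001.9441
Fd = 0.5 * 0.65 * 1.12 * 0.0037 * 3001.9441 = 4.043 N

4.043 N


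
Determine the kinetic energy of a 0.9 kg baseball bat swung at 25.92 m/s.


KE = 0.5 * m * v^2
KE = 0.5 * 0.9 * 25.92^2
KE = 0.5 * 0.9 * 671.8464 = 302.3309 J

302.3309 J


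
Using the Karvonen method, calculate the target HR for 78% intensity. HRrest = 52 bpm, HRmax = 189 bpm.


Target = HRrest + pct*(HRmax - HRrest)
Heart rate reserve = HRmax - HRrest = 189 - 52 = 137 bpm
Fraction = 78% = 0.78
Target = 52 + 0.78 * 137
Target = 52 + 106.86 = 158.86 bpm

158.86 bpm


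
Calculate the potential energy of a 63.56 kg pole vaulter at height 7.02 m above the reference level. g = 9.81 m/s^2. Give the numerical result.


PE = m * g * h
PE = 63.56 * 9.81 * 7.02
PE = 623.5236 * 7.02 = 4377.1357 J

4377.1357 J


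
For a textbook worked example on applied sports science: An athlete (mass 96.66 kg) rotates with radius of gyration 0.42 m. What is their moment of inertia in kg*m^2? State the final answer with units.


I = m * k^2
I = 96.66 * 0.42^2
I = 96.66 * 0.1764 = 17.0508 kg*m^2

17.0508 kg*m^2


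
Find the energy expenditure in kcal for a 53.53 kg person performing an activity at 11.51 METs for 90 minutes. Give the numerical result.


kcal = MET * mass * time_hr
Convert time: 90 min = 1.5 hr
kcal = 11.51 * 53.53 * 1.5
kcal = 924.1955 kcal

924.1955 kcal


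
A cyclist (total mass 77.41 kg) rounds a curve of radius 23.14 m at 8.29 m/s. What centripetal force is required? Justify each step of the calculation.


Fc = m * v^2 / r
v^2 = 8.29^2 = 68.7241
Fc = 77.41 * 68.7241 / 23.14
Fc = 5319.9326 / 23.14 = 229.902 N

229.902 N


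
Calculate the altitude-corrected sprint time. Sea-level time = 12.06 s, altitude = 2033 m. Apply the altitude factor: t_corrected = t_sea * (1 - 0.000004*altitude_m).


Correction factor = 1 - 0.000004 * 2033 = 0.991868
t_corrected = t_sea * factor = 12.06 * 0.991868
t_corrected = 11.9619 s

11.9619 s


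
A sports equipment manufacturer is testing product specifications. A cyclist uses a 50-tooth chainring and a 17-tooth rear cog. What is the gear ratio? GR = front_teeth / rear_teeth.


GR = front_teeth / rear_teeth
GR = 50 / 17
GR = 2.9412

2.9412


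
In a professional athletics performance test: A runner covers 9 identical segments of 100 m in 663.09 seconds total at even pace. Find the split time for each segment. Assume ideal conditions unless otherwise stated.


Split time = total_time / n_laps = 663.09 / 9
Split time = 73.6767 s per lap

73.6767 s


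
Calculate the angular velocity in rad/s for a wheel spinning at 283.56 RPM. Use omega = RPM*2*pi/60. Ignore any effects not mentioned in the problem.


omega = RPM * 2 * pi / 60
omega = 283.56 * 2 * 3.14159 / 60
omega = 1781.66 / 60 = 29.6943 rad/s

29.6943 rad/s


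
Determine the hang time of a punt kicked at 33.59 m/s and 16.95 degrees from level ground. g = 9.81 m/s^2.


T = 2*v*sin(theta)/g
sin(theta) = sin(16.95 deg) = 0.2915
T = 2*33.59*0.2915 / 9.81
T = 19.5855 / 9.81 = 1.9965 s

1.9965 s


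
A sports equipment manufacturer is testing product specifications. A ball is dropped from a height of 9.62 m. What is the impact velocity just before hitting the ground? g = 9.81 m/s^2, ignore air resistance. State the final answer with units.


v = sqrt(2 * g * h)
v = sqrt(2 * 9.81 * 9.62)
v = sqrt(188.7444) = 13.7384 m/s

13.7384 m/s


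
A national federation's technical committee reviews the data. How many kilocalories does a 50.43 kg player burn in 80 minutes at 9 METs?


kcal = MET * mass * time_hr
Convert time: 80 min = 1.3333 hr
kcal = 9 * 50.43 * 1.3333
kcal = 605.16 kcal

605.16 kcal


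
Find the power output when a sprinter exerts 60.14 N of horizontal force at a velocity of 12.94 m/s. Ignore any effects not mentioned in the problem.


P = F * v
P = 60.14 * 12.94
P = 778.2116 W

778.2116 W


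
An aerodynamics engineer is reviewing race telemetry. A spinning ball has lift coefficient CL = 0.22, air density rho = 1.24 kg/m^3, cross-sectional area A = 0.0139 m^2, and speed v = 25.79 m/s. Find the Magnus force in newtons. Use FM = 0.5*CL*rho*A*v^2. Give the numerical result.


FM = 0.5 * CL * rho * A * v^2
FM = 0.5 * 0.22 * 1.24 * 0.0139 * 25.79^2
v^2 = 665.1241
FM = 0.5 * 0.22 * 1.24 * 0.0139 * 665.1241 = 1.261 N

1.261 N


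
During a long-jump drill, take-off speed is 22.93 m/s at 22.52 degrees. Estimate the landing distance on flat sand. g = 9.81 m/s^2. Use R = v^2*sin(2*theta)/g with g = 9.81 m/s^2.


R = v^2 * sin(2*theta) / g
Convert angle to radians: theta = 22.52 deg = 0.393 rad
sin(2*theta) = sin(0.7861) = 0.7076
R = 22.93^2 * 0.7076 / 9.81
R = 525.7849 * 0.7076 / 9.81 = 37.9251 m

37.9251 m


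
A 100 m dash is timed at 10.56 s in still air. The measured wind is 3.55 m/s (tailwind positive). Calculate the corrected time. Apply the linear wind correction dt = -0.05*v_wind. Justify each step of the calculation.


dt = -0.05 * v_wind = -0.05 * 3.55 = -0.1775 s
t_corrected = t_still + dt = 10.56 + (-0.1775)
t_corrected = 10.3825 s

10.3825 s


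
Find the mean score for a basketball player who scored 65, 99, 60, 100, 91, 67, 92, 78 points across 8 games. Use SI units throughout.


Average = sum / n
Sum = 652
Average = 652 / 8 = 81.5

81.5


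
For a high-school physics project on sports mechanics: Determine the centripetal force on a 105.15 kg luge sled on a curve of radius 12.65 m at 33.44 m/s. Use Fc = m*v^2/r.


Fc = m * v^2 / r
v^2 = 33.44^2 = 1118.2336
Fc = 105.15 * 1118.2336 / 12.65
Fc = 117582.263 / 12.65 = 9295.0406 N

9295.0406 N


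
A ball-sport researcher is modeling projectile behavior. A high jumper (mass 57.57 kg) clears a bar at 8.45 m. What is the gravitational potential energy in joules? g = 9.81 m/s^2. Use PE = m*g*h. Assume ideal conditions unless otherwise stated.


PE = m * g * h
PE = 57.57 * 9.81 * 8.45
PE = 564.7617 * 8.45 = 4772.2364 J

4772.2364 J


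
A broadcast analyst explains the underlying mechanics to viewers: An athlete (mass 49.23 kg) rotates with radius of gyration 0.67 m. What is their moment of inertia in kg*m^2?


I = m * k^2
I = 49.23 * 0.67^2
I = 49.23 * 0.4489 = 22.0993 kg*m^2

22.0993 kg*m^2


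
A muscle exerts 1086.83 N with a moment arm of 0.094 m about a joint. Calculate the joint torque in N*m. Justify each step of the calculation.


tau = F * d
tau = 1086.83 * 0.094
tau = 102.162 N*m

102.162 N*m


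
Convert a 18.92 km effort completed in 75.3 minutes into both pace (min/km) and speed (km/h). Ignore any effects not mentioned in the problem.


Pace = time / distance = 75.3 min / 18.92 km = 3.9799 min/km
Speed = distance / time_in_hours = 18.92 / 1.255 hr
Speed = 15.0757 km/h

3.9799 min/km, 15.0757 km/h


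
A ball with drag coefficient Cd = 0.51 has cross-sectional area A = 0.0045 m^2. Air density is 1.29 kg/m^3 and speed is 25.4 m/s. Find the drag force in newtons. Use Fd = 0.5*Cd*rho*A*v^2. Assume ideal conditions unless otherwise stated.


Fd = 0.5 * Cd * rho * A * v^2
Fd = 0.5 * 0.51 * 1.29 * 0.0045 * 25.4^2
v^2 = 645.16
Fd = 0.5 * 0.51 * 1.29 * 0.0045 * 645.16 = 0.955 N

0.955 N


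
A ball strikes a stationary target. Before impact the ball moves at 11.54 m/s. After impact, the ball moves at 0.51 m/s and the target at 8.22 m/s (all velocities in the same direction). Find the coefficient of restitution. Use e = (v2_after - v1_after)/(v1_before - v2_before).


e = (v2_after - v1_after) / (v1_before - v2_before)
Numerator = 8.22 - 0.51 = 7.71
Denominator = 11.54 - 0 = 11.54
e = 7.71 / 11.54 = 0.6681

0.6681


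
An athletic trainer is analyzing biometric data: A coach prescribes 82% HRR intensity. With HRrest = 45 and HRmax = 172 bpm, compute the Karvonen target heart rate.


Target = HRrest + pct*(HRmax - HRrest)
Heart rate reserve = HRmax - HRrest = 172 - 45 = 127 bpm
Fraction = 82% = 0.82
Target = 45 + 0.82 * 127
Target = 45 + 104.14 = 149.14 bpm

149.14 bpm


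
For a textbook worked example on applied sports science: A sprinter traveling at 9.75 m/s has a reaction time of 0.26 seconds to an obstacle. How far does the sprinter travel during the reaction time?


d = v * t
d = 9.75 * 0.26
d = 2.535 m

2.535 m


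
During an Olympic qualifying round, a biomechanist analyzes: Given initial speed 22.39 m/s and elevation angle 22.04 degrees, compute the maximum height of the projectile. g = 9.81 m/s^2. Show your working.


H = (v*sin(theta))^2 / (2*g)
vy = v*sin(theta) = 22.39 * sin(22.04 deg) = 8.4019 m/s
H = vy^2 / (2*g) = 70.5925 / (2*9.81)
H = 70.5925 / 19.62 = 3.598 m

3.598 m


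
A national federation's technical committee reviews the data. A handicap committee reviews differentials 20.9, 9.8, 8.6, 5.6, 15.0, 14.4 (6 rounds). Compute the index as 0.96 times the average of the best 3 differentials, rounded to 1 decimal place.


All differentials: 20.9, 9.8, 8.6, 5.6, 15.0, 14.4
Sorted: 5.6, 8.6, 9.8, 14.4, 15.0, 20.9
Best 3: 5.6, 8.6, 9.8
Average of best = 24 / 3 = 8
Raw index = 8 * 0.96 = 7.68
Handicap index = round(7.68, 1) = 7.7

7.7


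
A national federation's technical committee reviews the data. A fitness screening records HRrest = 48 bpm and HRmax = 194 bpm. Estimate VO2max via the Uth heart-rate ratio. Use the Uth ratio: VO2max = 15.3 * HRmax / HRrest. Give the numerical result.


VO2max = 15.3 * HRmax / HRrest
VO2max = 15.3 * 194 / 48
VO2max = 2968.2 / 48 = 61.8375 mL/kg/min

61.8375 mL/kg/min


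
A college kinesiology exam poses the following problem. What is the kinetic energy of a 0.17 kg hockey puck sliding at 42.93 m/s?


KE = 0.5 * m * v^2
KE = 0.5 * 0.17 * 42.93^2
KE = 0.5 * 0.17 * 1842.9849 = 156.6537 J

156.6537 J


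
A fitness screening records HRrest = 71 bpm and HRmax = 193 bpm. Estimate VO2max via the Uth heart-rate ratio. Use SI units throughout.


VO2max = 15.3 * HRmax / HRrest
VO2max = 15.3 * 193 / 71
VO2max = 2952.9 / 71 = 41.5901 mL/kg/min

41.5901 mL/kg/min


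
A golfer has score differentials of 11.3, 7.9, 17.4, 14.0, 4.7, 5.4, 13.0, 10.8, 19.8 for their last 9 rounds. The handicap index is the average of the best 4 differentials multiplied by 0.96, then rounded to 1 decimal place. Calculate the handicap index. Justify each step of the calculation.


All differentials: 11.3, 7.9, 17.4, 14.0, 4.7, 5.4, 13.0, 10.8, 19.8
Sorted: 4.7, 5.4, 7.9, 10.8, 11.3, 13.0, 14.0, 17.4, 19.8
Best 4: 4.7, 5.4, 7.9, 10.8
Average of best = 28.8 / 4 = 7.2
Raw index = 7.2 * 0.96 = 6.912
Handicap index = round(6.912, 1) = 6.9

6.9


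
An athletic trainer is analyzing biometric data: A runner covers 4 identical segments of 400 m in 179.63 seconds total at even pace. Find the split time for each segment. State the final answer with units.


Split time = total_time / n_laps = 179.63 / 4
Split time = 44.9075 s per lap

44.9075 s


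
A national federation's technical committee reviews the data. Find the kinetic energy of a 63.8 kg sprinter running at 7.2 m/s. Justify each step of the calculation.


KE = 0.5 * m * v^2
KE = 0.5 * 63.8 * 7.2^2
KE = 0.5 * 63.8 * 51.84 = 1653.696 J

1653.696 J


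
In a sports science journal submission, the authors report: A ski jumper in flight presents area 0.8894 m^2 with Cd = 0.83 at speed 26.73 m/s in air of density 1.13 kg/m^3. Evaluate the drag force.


Fd = 0.5 * Cd * rho * A * v^2
Fd = 0.5 * 0.83 * 1.13 * 0.8894 * 26.73^2
v^2 = 714.4929
Fd = 0.5 * 0.83 * 1.13 * 0.8894 * 714.4929 = 298.0036 N

298.0036 N


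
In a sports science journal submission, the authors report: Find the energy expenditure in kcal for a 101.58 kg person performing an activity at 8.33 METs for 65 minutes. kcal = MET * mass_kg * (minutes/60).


kcal = MET * mass * time_hr
Convert time: 65 min = 1.0833 hr
kcal = 8.33 * 101.58 * 1.0833
kcal = 916.6748 kcal

916.6748 kcal


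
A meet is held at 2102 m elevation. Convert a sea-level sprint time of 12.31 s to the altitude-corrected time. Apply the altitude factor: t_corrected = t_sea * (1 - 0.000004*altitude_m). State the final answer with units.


Correction factor = 1 - 0.000004 * 2102 = 0.991592
t_corrected = t_sea * factor = 12.31 * 0.991592
t_corrected = 12.2065 s

12.2065 s


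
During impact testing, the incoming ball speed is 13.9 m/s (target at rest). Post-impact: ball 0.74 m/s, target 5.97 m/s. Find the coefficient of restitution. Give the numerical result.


e = (v2_after - v1_after) / (v1_before - v2_before)
Numerator = 5.97 - 0.74 = 5.23
Denominator = 13.9 - 0 = 13.9
e = 5.23 / 13.9 = 0.3763

0.3763


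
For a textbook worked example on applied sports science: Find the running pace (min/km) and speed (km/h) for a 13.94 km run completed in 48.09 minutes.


Pace = time / distance = 48.09 min / 13.94 km = 3.4498 min/km
Speed = distance / time_in_hours = 13.94 / 0.8015 hr
Speed = 17.3924 km/h

3.4498 min/km, 17.3924 km/h


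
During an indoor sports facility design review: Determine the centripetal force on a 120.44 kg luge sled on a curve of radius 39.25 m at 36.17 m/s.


Fc = m * v^2 / r
v^2 = 36.17^2 = 1308.2689
Fc = 120.44 * 1308.2689 / 39.25
Fc = 157567.9063 / 39.25 = 4014.469 N

4014.469 N


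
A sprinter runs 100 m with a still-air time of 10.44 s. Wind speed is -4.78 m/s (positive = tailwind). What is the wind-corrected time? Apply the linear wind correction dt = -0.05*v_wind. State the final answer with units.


dt = -0.05 * v_wind = -0.05 * -4.78 = 0.239 s
t_corrected = t_still + dt = 10.44 + (0.239)
t_corrected = 10.679 s

10.679 s


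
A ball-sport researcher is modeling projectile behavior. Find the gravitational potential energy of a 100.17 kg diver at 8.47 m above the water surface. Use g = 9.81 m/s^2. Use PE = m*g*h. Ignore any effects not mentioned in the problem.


PE = m * g * h
PE = 100.17 * 9.81 * 8.47
PE = 982.6677 * 8.47 = 8323.1954 J

8323.1954 J


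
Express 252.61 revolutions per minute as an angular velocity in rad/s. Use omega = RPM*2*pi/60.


omega = RPM * 2 * pi / 60
omega = 252.61 * 2 * 3.14159 / 60
omega = 1587.1954 / 60 = 26.4533 rad/s

26.4533 rad/s


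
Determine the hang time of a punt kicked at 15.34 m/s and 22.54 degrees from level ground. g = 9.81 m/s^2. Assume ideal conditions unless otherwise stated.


T = 2*v*sin(theta)/g
sin(theta) = sin(22.54 deg) = 0.3833
T = 2*15.34*0.3833 / 9.81
T = 11.7605 / 9.81 = 1.1988 s

1.1988 s
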